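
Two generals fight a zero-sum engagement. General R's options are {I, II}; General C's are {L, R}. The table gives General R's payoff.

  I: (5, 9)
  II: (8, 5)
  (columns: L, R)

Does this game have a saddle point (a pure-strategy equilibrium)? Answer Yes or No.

Row minima: I → 5, II → 5; maximin = 5.
Column maxima: L → 8, R → 9; minimax = 8.
5 ≠ 8, so no pure-strategy equilibrium exists.

No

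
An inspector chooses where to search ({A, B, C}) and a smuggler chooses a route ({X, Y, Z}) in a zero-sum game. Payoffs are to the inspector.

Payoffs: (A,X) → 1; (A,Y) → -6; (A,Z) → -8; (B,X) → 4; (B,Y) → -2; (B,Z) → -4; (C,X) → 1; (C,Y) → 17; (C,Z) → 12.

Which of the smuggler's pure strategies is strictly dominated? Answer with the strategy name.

Z holds the inspector's payoff strictly below Y in every row: -8 < -6, -4 < -2, 12 < 17.
So Y is strictly dominated for the smuggler.

Y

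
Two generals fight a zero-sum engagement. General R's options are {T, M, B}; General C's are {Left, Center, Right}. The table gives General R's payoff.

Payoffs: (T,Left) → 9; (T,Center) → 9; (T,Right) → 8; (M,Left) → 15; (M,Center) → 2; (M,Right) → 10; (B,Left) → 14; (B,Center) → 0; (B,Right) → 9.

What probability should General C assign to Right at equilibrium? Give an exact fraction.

Row minima: T → 8, M → 2, B → 0; maximin = 8.
Column maxima: Left → 15, Center → 9, Right → 10; minimax = 9.
8 ≠ 9, so there is no saddle point; optimal play is mixed.
B is strictly dominated by M, so General R never plays it.
Left is strictly dominated by Right (it gives General R strictly more in every row), so General C never plays it.
On the remaining 2×2 (T, M vs Center, Right):
Let General R play T with probability p. Expected payoff against Center: 9p + 2(1−p) = 7p + 2; against Right: 8p + 10(1−p) = −2p + 10.
Setting these equal: 7p + 2 = −2p + 10 ⇒ 9p = 8 ⇒ p = 8/9, and the value is (7)·(8/9) + 2 = 74/9.
For General C: with q = P(Center), equating T's and M's payoffs gives q + 8 = −8q + 10 ⇒ q = 2/9.

7/9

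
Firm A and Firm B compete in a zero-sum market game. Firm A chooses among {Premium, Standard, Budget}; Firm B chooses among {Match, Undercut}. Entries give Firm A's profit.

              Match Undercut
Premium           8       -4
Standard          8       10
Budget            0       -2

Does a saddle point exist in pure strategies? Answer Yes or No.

Row minima: Premium → -4, Standard → 8, Budget → -2; maximin = 8.
Column maxima: Match → 8, Undercut → 10; minimax = 8.
maximin = minimax = 8, so a saddle point exists.

Yes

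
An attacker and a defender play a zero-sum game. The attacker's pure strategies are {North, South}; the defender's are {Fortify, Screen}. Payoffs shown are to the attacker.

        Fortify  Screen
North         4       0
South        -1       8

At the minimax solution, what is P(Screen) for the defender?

Row minima: North → 0, South → -1; maximin = 0.
Column maxima: Fortify → 4, Screen → 8; minimax = 4.
0 ≠ 4, so there is no saddle point; optimal play is mixed.
Let the attacker play North with probability p. Expected payoff against Fortify: 4p + (-1)(1−p) = 5p − 1; against Screen: 0p + 8(1−p) = −8p + 8.
Setting these equal: 5p − 1 = −8p + 8 ⇒ 13p = 9 ⇒ p = 9/13, and the value is (5)·(9/13) − 1 = 32/13.
For the defender: with q = P(Fortify), equating North's and South's payoffs gives 4q = −9q + 8 ⇒ q = 8/13.

5/13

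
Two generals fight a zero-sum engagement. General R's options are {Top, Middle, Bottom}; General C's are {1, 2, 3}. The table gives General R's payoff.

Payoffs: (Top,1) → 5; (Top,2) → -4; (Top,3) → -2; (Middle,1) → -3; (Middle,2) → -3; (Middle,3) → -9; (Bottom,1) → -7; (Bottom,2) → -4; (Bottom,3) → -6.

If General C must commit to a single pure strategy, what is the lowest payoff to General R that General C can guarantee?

Column maxima: 1 → 5, 2 → -3, 3 → -2.
The smallest of these is -3.

-3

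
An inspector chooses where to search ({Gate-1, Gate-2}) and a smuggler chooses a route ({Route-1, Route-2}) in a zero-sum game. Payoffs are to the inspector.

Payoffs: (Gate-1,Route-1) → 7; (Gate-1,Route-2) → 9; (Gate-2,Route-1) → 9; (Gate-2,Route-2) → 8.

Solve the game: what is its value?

25/3

Row minima: Gate-1 → 7, Gate-2 → 8; maximin = 8.
Column maxima: Route-1 → 9, Route-2 → 9; minimax = 9.
8 ≠ 9, so there is no saddle point; optimal play is mixed.
Let the inspector play Gate-1 with probability p. Expected payoff against Route-1: 7p + 9(1−p) = −2p + 9; against Route-2: 9p + 8(1−p) = p + 8.
Setting these equal: −2p + 9 = p + 8 ⇒ −3p = -1 ⇒ p = 1/3, and the value is (-2)·(1/3) + 9 = 25/3.
For the smuggler: with q = P(Route-1), equating Gate-1's and Gate-2's payoffs gives −2q + 9 = q + 8 ⇒ q = 1/3.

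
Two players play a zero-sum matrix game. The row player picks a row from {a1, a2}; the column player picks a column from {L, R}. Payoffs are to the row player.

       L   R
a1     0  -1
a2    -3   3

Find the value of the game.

-3/7

Row minima: a1 → -1, a2 → -3; maximin = -1.
Column maxima: L → 0, R → 3; minimax = 0.
-1 ≠ 0, so there is no saddle point; optimal play is mixed.
Let the row player play a1 with probability p. Expected payoff against L: 0p + (-3)(1−p) = 3p − 3; against R: (-1)p + 3(1−p) = −4p + 3.
Setting these equal: 3p − 3 = −4p + 3 ⇒ 7p = 6 ⇒ p = 6/7, and the value is (3)·(6/7) − 3 = -3/7.
For the column player: with q = P(L), equating a1's and a2's payoffs gives q − 1 = −6q + 3 ⇒ q = 4/7.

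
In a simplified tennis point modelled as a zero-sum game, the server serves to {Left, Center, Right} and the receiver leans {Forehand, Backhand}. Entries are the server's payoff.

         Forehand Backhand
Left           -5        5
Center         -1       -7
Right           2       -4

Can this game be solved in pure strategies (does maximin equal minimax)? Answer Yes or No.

No

Row minima: Left → -5, Center → -7, Right → -4; maximin = -4.
Column maxima: Forehand → 2, Backhand → 5; minimax = 2.
-4 ≠ 2, so no pure-strategy equilibrium exists.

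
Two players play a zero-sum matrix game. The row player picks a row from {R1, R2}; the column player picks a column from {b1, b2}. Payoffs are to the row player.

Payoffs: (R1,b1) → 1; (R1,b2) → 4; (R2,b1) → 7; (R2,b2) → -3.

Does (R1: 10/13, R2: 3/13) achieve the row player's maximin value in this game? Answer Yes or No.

Against b1 this mix gives (10/13)·1 + (3/13)·7 = 31/13.
Against b2 this mix gives (10/13)·4 + (3/13)·(-3) = 31/13.
All of the column player's active replies (b1, b2) yield 31/13, and no column does worse for the row player. The mix makes the column player indifferent and guarantees 31/13, so it is optimal.

Yes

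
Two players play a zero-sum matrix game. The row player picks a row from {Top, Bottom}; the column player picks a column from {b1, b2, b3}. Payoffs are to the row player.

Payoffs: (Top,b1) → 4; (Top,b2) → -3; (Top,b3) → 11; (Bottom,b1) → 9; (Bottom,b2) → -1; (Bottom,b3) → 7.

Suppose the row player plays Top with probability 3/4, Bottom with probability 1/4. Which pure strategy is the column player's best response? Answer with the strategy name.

b2

If the column player plays b1, the row player's expected payoff is (3/4)·4 + (1/4)·9 = 21/4.
If the column player plays b2, the row player's expected payoff is (3/4)·(-3) + (1/4)·(-1) = -5/2.
If the column player plays b3, the row player's expected payoff is (3/4)·11 + (1/4)·7 = 10.
The column player minimizes the row player's payoff; the smallest is -5/2, so the best response is b2.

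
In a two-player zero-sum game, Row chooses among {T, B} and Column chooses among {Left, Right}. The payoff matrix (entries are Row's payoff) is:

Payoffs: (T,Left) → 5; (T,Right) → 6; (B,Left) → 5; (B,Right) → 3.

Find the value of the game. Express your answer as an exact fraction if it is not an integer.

Row minima: T → 5, B → 3; maximin = 5.
Column maxima: Left → 5, Right → 6; minimax = 5.
Since maximin = minimax = 5, there is a saddle point and the value is 5.

5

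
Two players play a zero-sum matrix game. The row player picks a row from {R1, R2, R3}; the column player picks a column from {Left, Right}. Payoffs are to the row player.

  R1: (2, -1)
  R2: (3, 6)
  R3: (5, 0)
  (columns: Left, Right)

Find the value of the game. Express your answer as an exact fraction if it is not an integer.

Row minima: R1 → -1, R2 → 3, R3 → 0; maximin = 3.
Column maxima: Left → 5, Right → 6; minimax = 5.
3 ≠ 5, so there is no saddle point; optimal play is mixed.
R1 is strictly dominated by R2, so the row player never plays it.
On the remaining 2×2 (R2, R3 vs Left, Right):
Let the row player play R2 with probability p. Expected payoff against Left: 3p + 5(1−p) = −2p + 5; against Right: 6p + 0(1−p) = 6p.
Setting these equal: −2p + 5 = 6p ⇒ −8p = -5 ⇒ p = 5/8, and the value is (-2)·(5/8) + 5 = 15/4.
For the column player: with q = P(Left), equating R2's and R3's payoffs gives −3q + 6 = 5q ⇒ q = 3/4.

15/4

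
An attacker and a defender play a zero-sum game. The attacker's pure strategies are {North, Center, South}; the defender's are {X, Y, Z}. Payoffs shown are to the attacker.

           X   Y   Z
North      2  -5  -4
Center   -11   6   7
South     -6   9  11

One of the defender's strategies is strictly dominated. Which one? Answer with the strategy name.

Y holds the attacker's payoff strictly below Z in every row: -5 < -4, 6 < 7, 9 < 11.
So Z is strictly dominated for the defender.

Z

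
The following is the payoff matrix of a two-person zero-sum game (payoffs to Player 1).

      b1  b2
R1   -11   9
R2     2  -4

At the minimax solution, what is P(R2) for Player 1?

Row minima: R1 → -11, R2 → -4; maximin = -4.
Column maxima: b1 → 2, b2 → 9; minimax = 2.
-4 ≠ 2, so there is no saddle point; optimal play is mixed.
Let Player 1 play R1 with probability p. Expected payoff against b1: (-11)p + 2(1−p) = −13p + 2; against b2: 9p + (-4)(1−p) = 13p − 4.
Setting these equal: −13p + 2 = 13p − 4 ⇒ −26p = -6 ⇒ p = 3/13, and the value is (-13)·(3/13) + 2 = -1.
For Player 2: with q = P(b1), equating R1's and R2's payoffs gives −20q + 9 = 6q − 4 ⇒ q = 1/2.

10/13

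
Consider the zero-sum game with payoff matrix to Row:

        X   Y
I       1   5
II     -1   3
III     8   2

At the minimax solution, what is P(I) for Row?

3/5

Row minima: I → 1, II → -1, III → 2; maximin = 2.
Column maxima: X → 8, Y → 5; minimax = 5.
2 ≠ 5, so there is no saddle point; optimal play is mixed.
II is strictly dominated by I, so Row never plays it.
On the remaining 2×2 (I, III vs X, Y):
Let Row play I with probability p. Expected payoff against X: 1p + 8(1−p) = −7p + 8; against Y: 5p + 2(1−p) = 3p + 2.
Setting these equal: −7p + 8 = 3p + 2 ⇒ −10p = -6 ⇒ p = 3/5, and the value is (-7)·(3/5) + 8 = 19/5.
For Column: with q = P(X), equating I's and III's payoffs gives −4q + 5 = 6q + 2 ⇒ q = 3/10.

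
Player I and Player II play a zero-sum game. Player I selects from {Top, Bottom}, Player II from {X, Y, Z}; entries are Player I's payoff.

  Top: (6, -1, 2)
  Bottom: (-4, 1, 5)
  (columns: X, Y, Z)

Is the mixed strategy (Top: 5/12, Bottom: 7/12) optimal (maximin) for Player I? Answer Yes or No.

Yes

Against X this mix gives (5/12)·6 + (7/12)·(-4) = 1/6.
Against Y this mix gives (5/12)·(-1) + (7/12)·1 = 1/6.
Against Z this mix gives (5/12)·2 + (7/12)·5 = 15/4.
All of Player II's active replies (X, Y) yield 1/6, and no column does worse for Player I. The mix makes Player II indifferent and guarantees 1/6, so it is optimal.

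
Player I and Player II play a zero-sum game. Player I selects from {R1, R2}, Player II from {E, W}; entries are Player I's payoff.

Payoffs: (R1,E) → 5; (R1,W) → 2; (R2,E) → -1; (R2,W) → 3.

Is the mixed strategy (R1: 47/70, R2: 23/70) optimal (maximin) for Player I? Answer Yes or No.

Against E this mix gives (47/70)·5 + (23/70)·(-1) = 106/35.
Against W this mix gives (47/70)·2 + (23/70)·3 = 163/70.
Player II will play W, holding Player I to 163/70. Shifting weight toward the row that does better against W would raise this floor (the equalizing mix achieves 17/7 against both W and E), so the proposed strategy is not optimal.

No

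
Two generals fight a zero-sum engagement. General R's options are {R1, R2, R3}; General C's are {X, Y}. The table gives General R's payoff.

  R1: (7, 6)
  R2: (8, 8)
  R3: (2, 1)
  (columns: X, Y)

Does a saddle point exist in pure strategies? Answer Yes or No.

Yes

Row minima: R1 → 6, R2 → 8, R3 → 1; maximin = 8.
Column maxima: X → 8, Y → 8; minimax = 8.
maximin = minimax = 8, so a saddle point exists.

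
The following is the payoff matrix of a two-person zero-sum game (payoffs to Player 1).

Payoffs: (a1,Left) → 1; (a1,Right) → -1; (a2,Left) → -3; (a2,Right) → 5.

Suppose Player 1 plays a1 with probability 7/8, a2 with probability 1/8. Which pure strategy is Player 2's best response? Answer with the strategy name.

Right

If Player 2 plays Left, Player 1's expected payoff is (7/8)·1 + (1/8)·(-3) = 1/2.
If Player 2 plays Right, Player 1's expected payoff is (7/8)·(-1) + (1/8)·5 = -1/4.
Player 2 minimizes Player 1's payoff; the smallest is -1/4, so the best response is Right.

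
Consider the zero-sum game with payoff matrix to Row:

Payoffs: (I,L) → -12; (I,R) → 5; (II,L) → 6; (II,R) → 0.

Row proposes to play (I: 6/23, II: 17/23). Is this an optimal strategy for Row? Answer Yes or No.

Against L this mix gives (6/23)·(-12) + (17/23)·6 = 30/23.
Against R this mix gives (6/23)·5 + (17/23)·0 = 30/23.
All of Column's active replies (L, R) yield 30/23, and no column does worse for Row. The mix makes Column indifferent and guarantees 30/23, so it is optimal.

Yes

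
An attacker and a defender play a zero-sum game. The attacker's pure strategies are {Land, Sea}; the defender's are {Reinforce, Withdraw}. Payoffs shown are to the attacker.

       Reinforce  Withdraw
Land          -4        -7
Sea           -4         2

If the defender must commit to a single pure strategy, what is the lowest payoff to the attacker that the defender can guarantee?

Column maxima: Reinforce → -4, Withdraw → 2.
The smallest of these is -4.

-4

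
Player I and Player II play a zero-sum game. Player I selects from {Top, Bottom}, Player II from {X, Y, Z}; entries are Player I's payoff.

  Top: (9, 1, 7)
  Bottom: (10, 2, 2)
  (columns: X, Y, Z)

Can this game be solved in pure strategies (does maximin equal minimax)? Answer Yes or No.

Yes

Row minima: Top → 1, Bottom → 2; maximin = 2.
Column maxima: X → 10, Y → 2, Z → 7; minimax = 2.
maximin = minimax = 2, so a saddle point exists.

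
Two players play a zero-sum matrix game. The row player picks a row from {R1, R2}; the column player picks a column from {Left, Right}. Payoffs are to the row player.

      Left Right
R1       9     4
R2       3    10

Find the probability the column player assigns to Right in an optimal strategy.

1/2

Row minima: R1 → 4, R2 → 3; maximin = 4.
Column maxima: Left → 9, Right → 10; minimax = 9.
4 ≠ 9, so there is no saddle point; optimal play is mixed.
Let the row player play R1 with probability p. Expected payoff against Left: 9p + 3(1−p) = 6p + 3; against Right: 4p + 10(1−p) = −6p + 10.
Setting these equal: 6p + 3 = −6p + 10 ⇒ 12p = 7 ⇒ p = 7/12, and the value is (6)·(7/12) + 3 = 13/2.
For the column player: with q = P(Left), equating R1's and R2's payoffs gives 5q + 4 = −7q + 10 ⇒ q = 1/2.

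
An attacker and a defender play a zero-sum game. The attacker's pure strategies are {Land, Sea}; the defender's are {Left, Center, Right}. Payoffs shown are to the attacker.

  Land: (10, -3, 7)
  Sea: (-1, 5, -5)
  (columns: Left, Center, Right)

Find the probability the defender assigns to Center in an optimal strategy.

3/5

Row minima: Land → -3, Sea → -5; maximin = -3.
Column maxima: Left → 10, Center → 5, Right → 7; minimax = 5.
-3 ≠ 5, so there is no saddle point; optimal play is mixed.
Left is strictly dominated by Right (it gives the attacker strictly more in every row), so the defender never plays it.
On the remaining 2×2 (Land, Sea vs Center, Right):
Let the attacker play Land with probability p. Expected payoff against Center: (-3)p + 5(1−p) = −8p + 5; against Right: 7p + (-5)(1−p) = 12p − 5.
Setting these equal: −8p + 5 = 12p − 5 ⇒ −20p = -10 ⇒ p = 1/2, and the value is (-8)·(1/2) + 5 = 1.
For the defender: with q = P(Center), equating Land's and Sea's payoffs gives −10q + 7 = 10q − 5 ⇒ q = 3/5.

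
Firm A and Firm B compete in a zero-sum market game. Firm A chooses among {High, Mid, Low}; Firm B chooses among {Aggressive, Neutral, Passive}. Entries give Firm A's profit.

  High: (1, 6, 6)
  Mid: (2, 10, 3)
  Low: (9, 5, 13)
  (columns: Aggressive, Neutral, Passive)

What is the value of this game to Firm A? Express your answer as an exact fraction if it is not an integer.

20/3

Row minima: High → 1, Mid → 2, Low → 5; maximin = 5.
Column maxima: Aggressive → 9, Neutral → 10, Passive → 13; minimax = 9.
5 ≠ 9, so there is no saddle point; optimal play is mixed.
Passive is strictly dominated by Aggressive (it gives Firm A strictly more in every row), so Firm B never plays it.
With Passive eliminated, High is strictly dominated by Mid (Mid gives Firm A strictly more in every remaining column), so Firm A never plays it.
On the remaining 2×2 (Mid, Low vs Aggressive, Neutral):
Let Firm A play Mid with probability p. Expected payoff against Aggressive: 2p + 9(1−p) = −7p + 9; against Neutral: 10p + 5(1−p) = 5p + 5.
Setting these equal: −7p + 9 = 5p + 5 ⇒ −12p = -4 ⇒ p = 1/3, and the value is (-7)·(1/3) + 9 = 20/3.
For Firm B: with q = P(Aggressive), equating Mid's and Low's payoffs gives −8q + 10 = 4q + 5 ⇒ q = 5/12.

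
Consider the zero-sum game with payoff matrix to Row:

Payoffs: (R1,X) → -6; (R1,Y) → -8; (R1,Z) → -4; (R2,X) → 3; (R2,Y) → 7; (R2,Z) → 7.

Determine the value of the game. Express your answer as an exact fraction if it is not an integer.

3

Row minima: R1 → -8, R2 → 3; maximin = 3.
Column maxima: X → 3, Y → 7, Z → 7; minimax = 3.
Since maximin = minimax = 3, there is a saddle point and the value is 3.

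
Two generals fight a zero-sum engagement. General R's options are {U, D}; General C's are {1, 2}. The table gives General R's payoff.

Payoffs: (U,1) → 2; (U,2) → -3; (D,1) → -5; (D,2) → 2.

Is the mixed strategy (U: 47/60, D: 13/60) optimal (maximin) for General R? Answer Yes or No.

No

Against 1 this mix gives (47/60)·2 + (13/60)·(-5) = 29/60.
Against 2 this mix gives (47/60)·(-3) + (13/60)·2 = -23/12.
General C will play 2, holding General R to -23/12. Shifting weight toward the row that does better against 2 would raise this floor (the equalizing mix achieves -11/12 against both 2 and 1), so the proposed strategy is not optimal.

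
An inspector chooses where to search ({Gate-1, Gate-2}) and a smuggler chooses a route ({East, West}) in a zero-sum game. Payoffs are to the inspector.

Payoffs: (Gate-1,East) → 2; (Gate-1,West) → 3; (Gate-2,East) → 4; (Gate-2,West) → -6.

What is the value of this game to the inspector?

Row minima: Gate-1 → 2, Gate-2 → -6; maximin = 2.
Column maxima: East → 4, West → 3; minimax = 3.
2 ≠ 3, so there is no saddle point; optimal play is mixed.
Let the inspector play Gate-1 with probability p. Expected payoff against East: 2p + 4(1−p) = −2p + 4; against West: 3p + (-6)(1−p) = 9p − 6.
Setting these equal: −2p + 4 = 9p − 6 ⇒ −11p = -10 ⇒ p = 10/11, and the value is (-2)·(10/11) + 4 = 24/11.
For the smuggler: with q = P(East), equating Gate-1's and Gate-2's payoffs gives −q + 3 = 10q − 6 ⇒ q = 9/11.

24/11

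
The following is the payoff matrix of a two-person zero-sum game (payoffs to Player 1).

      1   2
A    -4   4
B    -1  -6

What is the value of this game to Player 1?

-28/13

Row minima: A → -4, B → -6; maximin = -4.
Column maxima: 1 → -1, 2 → 4; minimax = -1.
-4 ≠ -1, so there is no saddle point; optimal play is mixed.
Let Player 1 play A with probability p. Expected payoff against 1: (-4)p + (-1)(1−p) = −3p − 1; against 2: 4p + (-6)(1−p) = 10p − 6.
Setting these equal: −3p − 1 = 10p − 6 ⇒ −13p = -5 ⇒ p = 5/13, and the value is (-3)·(5/13) − 1 = -28/13.
For Player 2: with q = P(1), equating A's and B's payoffs gives −8q + 4 = 5q − 6 ⇒ q = 10/13.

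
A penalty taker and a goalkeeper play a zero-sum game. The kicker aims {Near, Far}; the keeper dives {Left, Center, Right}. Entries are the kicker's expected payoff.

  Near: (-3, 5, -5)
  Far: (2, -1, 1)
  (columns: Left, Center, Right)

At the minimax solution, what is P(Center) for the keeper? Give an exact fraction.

Row minima: Near → -5, Far → -1; maximin = -1.
Column maxima: Left → 2, Center → 5, Right → 1; minimax = 1.
-1 ≠ 1, so there is no saddle point; optimal play is mixed.
Left is strictly dominated by Right (it gives the kicker strictly more in every row), so the keeper never plays it.
On the remaining 2×2 (Near, Far vs Center, Right):
Let the kicker play Near with probability p. Expected payoff against Center: 5p + (-1)(1−p) = 6p − 1; against Right: (-5)p + 1(1−p) = −6p + 1.
Setting these equal: 6p − 1 = −6p + 1 ⇒ 12p = 2 ⇒ p = 1/6, and the value is (6)·(1/6) − 1 = 0.
For the keeper: with q = P(Center), equating Near's and Far's payoffs gives 10q − 5 = −2q + 1 ⇒ q = 1/2.

1/2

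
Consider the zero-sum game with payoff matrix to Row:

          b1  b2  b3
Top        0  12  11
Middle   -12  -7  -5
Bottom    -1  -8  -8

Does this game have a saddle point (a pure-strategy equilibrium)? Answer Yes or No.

Yes

Row minima: Top → 0, Middle → -12, Bottom → -8; maximin = 0.
Column maxima: b1 → 0, b2 → 12, b3 → 11; minimax = 0.
maximin = minimax = 0, so a saddle point exists.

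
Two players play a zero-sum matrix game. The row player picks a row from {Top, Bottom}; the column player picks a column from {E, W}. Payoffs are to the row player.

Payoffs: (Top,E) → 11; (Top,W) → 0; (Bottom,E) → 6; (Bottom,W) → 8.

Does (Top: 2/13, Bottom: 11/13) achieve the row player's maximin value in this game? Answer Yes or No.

Yes

Against E this mix gives (2/13)·11 + (11/13)·6 = 88/13.
Against W this mix gives (2/13)·0 + (11/13)·8 = 88/13.
All of the column player's active replies (E, W) yield 88/13, and no column does worse for the row player. The mix makes the column player indifferent and guarantees 88/13, so it is optimal.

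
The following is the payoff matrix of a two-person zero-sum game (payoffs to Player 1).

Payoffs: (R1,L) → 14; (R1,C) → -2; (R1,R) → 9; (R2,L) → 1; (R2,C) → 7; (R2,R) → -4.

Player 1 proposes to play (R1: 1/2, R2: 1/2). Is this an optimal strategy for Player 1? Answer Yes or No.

Yes

Against L this mix gives (1/2)·14 + (1/2)·1 = 15/2.
Against C this mix gives (1/2)·(-2) + (1/2)·7 = 5/2.
Against R this mix gives (1/2)·9 + (1/2)·(-4) = 5/2.
All of Player 2's active replies (C, R) yield 5/2, and no column does worse for Player 1. The mix makes Player 2 indifferent and guarantees 5/2, so it is optimal.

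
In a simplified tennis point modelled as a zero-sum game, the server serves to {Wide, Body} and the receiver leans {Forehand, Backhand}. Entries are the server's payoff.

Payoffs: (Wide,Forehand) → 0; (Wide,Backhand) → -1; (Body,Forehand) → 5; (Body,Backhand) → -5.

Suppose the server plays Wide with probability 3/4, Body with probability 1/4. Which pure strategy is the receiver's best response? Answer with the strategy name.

If the receiver plays Forehand, the server's expected payoff is (3/4)·0 + (1/4)·5 = 5/4.
If the receiver plays Backhand, the server's expected payoff is (3/4)·(-1) + (1/4)·(-5) = -2.
The receiver minimizes the server's payoff; the smallest is -2, so the best response is Backhand.

Backhand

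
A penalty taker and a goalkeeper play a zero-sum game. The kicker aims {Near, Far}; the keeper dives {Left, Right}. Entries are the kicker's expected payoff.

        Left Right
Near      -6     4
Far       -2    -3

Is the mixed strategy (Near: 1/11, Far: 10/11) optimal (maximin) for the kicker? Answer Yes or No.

Yes

Against Left this mix gives (1/11)·(-6) + (10/11)·(-2) = -26/11.
Against Right this mix gives (1/11)·4 + (10/11)·(-3) = -26/11.
All of the keeper's active replies (Left, Right) yield -26/11, and no column does worse for the kicker. The mix makes the keeper indifferent and guarantees -26/11, so it is optimal.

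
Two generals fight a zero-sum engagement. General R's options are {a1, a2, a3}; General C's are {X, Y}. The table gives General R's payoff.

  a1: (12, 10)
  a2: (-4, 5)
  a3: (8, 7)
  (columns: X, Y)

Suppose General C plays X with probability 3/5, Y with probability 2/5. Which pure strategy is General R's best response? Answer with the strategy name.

a1

Expected payoff of a1: (3/5)·12 + (2/5)·10 = 56/5.
Expected payoff of a2: (3/5)·(-4) + (2/5)·5 = -2/5.
Expected payoff of a3: (3/5)·8 + (2/5)·7 = 38/5.
The largest is 56/5, so General R's best response is a1.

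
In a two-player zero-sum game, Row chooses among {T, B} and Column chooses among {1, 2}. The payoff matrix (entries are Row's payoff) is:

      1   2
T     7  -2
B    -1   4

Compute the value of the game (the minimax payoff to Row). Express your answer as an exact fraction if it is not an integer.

13/7

Row minima: T → -2, B → -1; maximin = -1.
Column maxima: 1 → 7, 2 → 4; minimax = 4.
-1 ≠ 4, so there is no saddle point; optimal play is mixed.
Let Row play T with probability p. Expected payoff against 1: 7p + (-1)(1−p) = 8p − 1; against 2: (-2)p + 4(1−p) = −6p + 4.
Setting these equal: 8p − 1 = −6p + 4 ⇒ 14p = 5 ⇒ p = 5/14, and the value is (8)·(5/14) − 1 = 13/7.
For Column: with q = P(1), equating T's and B's payoffs gives 9q − 2 = −5q + 4 ⇒ q = 3/7.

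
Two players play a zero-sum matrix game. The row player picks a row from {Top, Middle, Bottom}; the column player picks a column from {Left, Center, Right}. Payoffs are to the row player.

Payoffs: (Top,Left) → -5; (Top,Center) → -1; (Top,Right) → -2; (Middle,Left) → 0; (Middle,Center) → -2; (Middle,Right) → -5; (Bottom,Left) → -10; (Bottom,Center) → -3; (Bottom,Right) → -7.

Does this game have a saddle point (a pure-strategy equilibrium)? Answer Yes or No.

Row minima: Top → -5, Middle → -5, Bottom → -10; maximin = -5.
Column maxima: Left → 0, Center → -1, Right → -2; minimax = -2.
-5 ≠ -2, so no pure-strategy equilibrium exists.

No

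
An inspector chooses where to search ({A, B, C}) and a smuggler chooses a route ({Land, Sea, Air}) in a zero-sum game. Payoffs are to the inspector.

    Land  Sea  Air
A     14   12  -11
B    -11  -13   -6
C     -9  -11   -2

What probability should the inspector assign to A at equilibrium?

Row minima: A → -11, B → -13, C → -11; maximin = -11.
Column maxima: Land → 14, Sea → 12, Air → -2; minimax = -2.
-11 ≠ -2, so there is no saddle point; optimal play is mixed.
B is strictly dominated by C, so the inspector never plays it.
Land is strictly dominated by Sea (it gives the inspector strictly more in every row), so the smuggler never plays it.
On the remaining 2×2 (A, C vs Sea, Air):
Let the inspector play A with probability p. Expected payoff against Sea: 12p + (-11)(1−p) = 23p − 11; against Air: (-11)p + (-2)(1−p) = −9p − 2.
Setting these equal: 23p − 11 = −9p − 2 ⇒ 32p = 9 ⇒ p = 9/32, and the value is (23)·(9/32) − 11 = -145/32.
For the smuggler: with q = P(Sea), equating A's and C's payoffs gives 23q − 11 = −9q − 2 ⇒ q = 9/32.

9/32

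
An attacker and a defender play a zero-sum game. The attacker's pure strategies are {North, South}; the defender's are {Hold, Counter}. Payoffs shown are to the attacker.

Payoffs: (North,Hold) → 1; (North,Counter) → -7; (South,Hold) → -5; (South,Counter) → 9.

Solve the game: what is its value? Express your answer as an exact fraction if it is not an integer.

-13/11

Row minima: North → -7, South → -5; maximin = -5.
Column maxima: Hold → 1, Counter → 9; minimax = 1.
-5 ≠ 1, so there is no saddle point; optimal play is mixed.
Let the attacker play North with probability p. Expected payoff against Hold: 1p + (-5)(1−p) = 6p − 5; against Counter: (-7)p + 9(1−p) = −16p + 9.
Setting these equal: 6p − 5 = −16p + 9 ⇒ 22p = 14 ⇒ p = 7/11, and the value is (6)·(7/11) − 5 = -13/11.
For the defender: with q = P(Hold), equating North's and South's payoffs gives 8q − 7 = −14q + 9 ⇒ q = 8/11.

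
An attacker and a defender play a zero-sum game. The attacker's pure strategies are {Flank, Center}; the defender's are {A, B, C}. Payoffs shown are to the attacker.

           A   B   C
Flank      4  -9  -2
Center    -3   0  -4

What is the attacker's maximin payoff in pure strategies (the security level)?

Row minima: Flank → -9, Center → -4.
The best of these is -4.

-4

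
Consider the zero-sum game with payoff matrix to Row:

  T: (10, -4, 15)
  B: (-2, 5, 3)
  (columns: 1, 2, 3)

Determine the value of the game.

Row minima: T → -4, B → -2; maximin = -2.
Column maxima: 1 → 10, 2 → 5, 3 → 15; minimax = 5.
-2 ≠ 5, so there is no saddle point; optimal play is mixed.
3 is strictly dominated by 1 (it gives Row strictly more in every row), so Column never plays it.
On the remaining 2×2 (T, B vs 1, 2):
Let Row play T with probability p. Expected payoff against 1: 10p + (-2)(1−p) = 12p − 2; against 2: (-4)p + 5(1−p) = −9p + 5.
Setting these equal: 12p − 2 = −9p + 5 ⇒ 21p = 7 ⇒ p = 1/3, and the value is (12)·(1/3) − 2 = 2.
For Column: with q = P(1), equating T's and B's payoffs gives 14q − 4 = −7q + 5 ⇒ q = 3/7.

2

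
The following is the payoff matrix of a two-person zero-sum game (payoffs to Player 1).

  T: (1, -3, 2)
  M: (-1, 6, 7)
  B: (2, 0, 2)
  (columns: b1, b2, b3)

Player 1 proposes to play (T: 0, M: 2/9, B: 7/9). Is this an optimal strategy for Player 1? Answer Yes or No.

Against b1 this mix gives (2/9)·(-1) + (7/9)·2 = 4/3.
Against b2 this mix gives (2/9)·6 + (7/9)·0 = 4/3.
Against b3 this mix gives (2/9)·7 + (7/9)·2 = 28/9.
All of Player 2's active replies (b1, b2) yield 4/3, and no column does worse for Player 1. The mix makes Player 2 indifferent and guarantees 4/3, so it is optimal.

Yes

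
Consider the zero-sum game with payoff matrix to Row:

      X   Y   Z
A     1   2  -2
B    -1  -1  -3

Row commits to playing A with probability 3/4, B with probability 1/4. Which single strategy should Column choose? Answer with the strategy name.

If Column plays X, Row's expected payoff is (3/4)·1 + (1/4)·(-1) = 1/2.
If Column plays Y, Row's expected payoff is (3/4)·2 + (1/4)·(-1) = 5/4.
If Column plays Z, Row's expected payoff is (3/4)·(-2) + (1/4)·(-3) = -9/4.
Column minimizes Row's payoff; the smallest is -9/4, so the best response is Z.

Z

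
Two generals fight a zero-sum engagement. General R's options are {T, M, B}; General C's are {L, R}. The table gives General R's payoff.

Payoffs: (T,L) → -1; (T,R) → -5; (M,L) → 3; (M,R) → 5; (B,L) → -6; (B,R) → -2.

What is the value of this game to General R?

3

Row minima: T → -5, M → 3, B → -6; maximin = 3.
Column maxima: L → 3, R → 5; minimax = 3.
Since maximin = minimax = 3, there is a saddle point and the value is 3.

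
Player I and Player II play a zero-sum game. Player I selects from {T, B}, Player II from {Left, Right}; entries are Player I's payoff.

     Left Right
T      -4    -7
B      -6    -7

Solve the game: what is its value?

-7

Row minima: T → -7, B → -7; maximin = -7.
Column maxima: Left → -4, Right → -7; minimax = -7.
Since maximin = minimax = -7, there is a saddle point and the value is -7.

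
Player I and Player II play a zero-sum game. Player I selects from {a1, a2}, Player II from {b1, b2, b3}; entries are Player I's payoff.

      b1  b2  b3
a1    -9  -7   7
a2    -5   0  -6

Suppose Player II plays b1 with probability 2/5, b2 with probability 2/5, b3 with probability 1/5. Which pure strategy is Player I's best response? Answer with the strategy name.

Expected payoff of a1: (2/5)·(-9) + (2/5)·(-7) + (1/5)·7 = -5.
Expected payoff of a2: (2/5)·(-5) + (2/5)·0 + (1/5)·(-6) = -16/5.
The largest is -16/5, so Player I's best response is a2.

a2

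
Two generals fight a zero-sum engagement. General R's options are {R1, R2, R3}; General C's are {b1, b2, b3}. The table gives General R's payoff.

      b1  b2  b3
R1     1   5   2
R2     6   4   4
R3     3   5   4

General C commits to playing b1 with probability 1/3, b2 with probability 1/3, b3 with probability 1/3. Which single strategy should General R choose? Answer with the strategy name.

Expected payoff of R1: (1/3)·1 + (1/3)·5 + (1/3)·2 = 8/3.
Expected payoff of R2: (1/3)·6 + (1/3)·4 + (1/3)·4 = 14/3.
Expected payoff of R3: (1/3)·3 + (1/3)·5 + (1/3)·4 = 4.
The largest is 14/3, so General R's best response is R2.

R2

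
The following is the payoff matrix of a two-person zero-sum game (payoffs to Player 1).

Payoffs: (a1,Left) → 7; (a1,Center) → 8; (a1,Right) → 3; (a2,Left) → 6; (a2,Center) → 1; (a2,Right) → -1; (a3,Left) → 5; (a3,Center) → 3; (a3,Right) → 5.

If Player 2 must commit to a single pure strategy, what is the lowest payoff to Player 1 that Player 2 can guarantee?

Column maxima: Left → 7, Center → 8, Right → 5.
The smallest of these is 5.

5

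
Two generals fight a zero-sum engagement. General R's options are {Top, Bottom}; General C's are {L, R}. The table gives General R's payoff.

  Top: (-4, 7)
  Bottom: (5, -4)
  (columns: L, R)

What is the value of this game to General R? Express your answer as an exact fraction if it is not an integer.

Row minima: Top → -4, Bottom → -4; maximin = -4.
Column maxima: L → 5, R → 7; minimax = 5.
-4 ≠ 5, so there is no saddle point; optimal play is mixed.
Let General R play Top with probability p. Expected payoff against L: (-4)p + 5(1−p) = −9p + 5; against R: 7p + (-4)(1−p) = 11p − 4.
Setting these equal: −9p + 5 = 11p − 4 ⇒ −20p = -9 ⇒ p = 9/20, and the value is (-9)·(9/20) + 5 = 19/20.
For General C: with q = P(L), equating Top's and Bottom's payoffs gives −11q + 7 = 9q − 4 ⇒ q = 11/20.

19/20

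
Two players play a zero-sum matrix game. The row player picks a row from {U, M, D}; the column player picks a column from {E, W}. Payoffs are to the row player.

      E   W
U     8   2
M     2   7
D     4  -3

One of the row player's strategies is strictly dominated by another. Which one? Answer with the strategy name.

D

U gives a strictly higher payoff than D against every column: 8 > 4, 2 > -3.
So D is strictly dominated and the row player never plays it.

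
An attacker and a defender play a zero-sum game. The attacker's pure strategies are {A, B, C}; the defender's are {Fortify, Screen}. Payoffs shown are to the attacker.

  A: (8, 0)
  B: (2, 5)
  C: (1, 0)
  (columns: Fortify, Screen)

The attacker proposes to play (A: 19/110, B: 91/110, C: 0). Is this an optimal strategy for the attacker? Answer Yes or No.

Against Fortify this mix gives (19/110)·8 + (91/110)·2 = 167/55.
Against Screen this mix gives (19/110)·0 + (91/110)·5 = 91/22.
The defender will play Fortify, holding the attacker to 167/55. Shifting weight toward the row that does better against Fortify would raise this floor (the equalizing mix achieves 40/11 against both Fortify and Screen), so the proposed strategy is not optimal.

No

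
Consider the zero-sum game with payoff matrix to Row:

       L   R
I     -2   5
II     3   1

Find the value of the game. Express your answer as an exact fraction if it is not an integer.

17/9

Row minima: I → -2, II → 1; maximin = 1.
Column maxima: L → 3, R → 5; minimax = 3.
1 ≠ 3, so there is no saddle point; optimal play is mixed.
Let Row play I with probability p. Expected payoff against L: (-2)p + 3(1−p) = −5p + 3; against R: 5p + 1(1−p) = 4p + 1.
Setting these equal: −5p + 3 = 4p + 1 ⇒ −9p = -2 ⇒ p = 2/9, and the value is (-5)·(2/9) + 3 = 17/9.
For Column: with q = P(L), equating I's and II's payoffs gives −7q + 5 = 2q + 1 ⇒ q = 4/9.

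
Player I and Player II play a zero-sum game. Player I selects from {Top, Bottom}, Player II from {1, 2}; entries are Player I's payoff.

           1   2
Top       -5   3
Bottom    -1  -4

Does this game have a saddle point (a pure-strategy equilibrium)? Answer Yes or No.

Row minima: Top → -5, Bottom → -4; maximin = -4.
Column maxima: 1 → -1, 2 → 3; minimax = -1.
-4 ≠ -1, so no pure-strategy equilibrium exists.

No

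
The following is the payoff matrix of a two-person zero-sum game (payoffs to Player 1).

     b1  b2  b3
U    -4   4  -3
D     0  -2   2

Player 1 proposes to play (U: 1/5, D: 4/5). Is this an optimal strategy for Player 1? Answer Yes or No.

Against b1 this mix gives (1/5)·(-4) + (4/5)·0 = -4/5.
Against b2 this mix gives (1/5)·4 + (4/5)·(-2) = -4/5.
Against b3 this mix gives (1/5)·(-3) + (4/5)·2 = 1.
All of Player 2's active replies (b1, b2) yield -4/5, and no column does worse for Player 1. The mix makes Player 2 indifferent and guarantees -4/5, so it is optimal.

Yes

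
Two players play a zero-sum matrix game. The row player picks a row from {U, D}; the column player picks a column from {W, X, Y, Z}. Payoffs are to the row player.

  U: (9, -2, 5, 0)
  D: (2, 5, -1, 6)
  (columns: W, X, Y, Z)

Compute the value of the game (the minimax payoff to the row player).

23/13

Row minima: U → -2, D → -1; maximin = -1.
Column maxima: W → 9, X → 5, Y → 5, Z → 6; minimax = 5.
-1 ≠ 5, so there is no saddle point; optimal play is mixed.
W is strictly dominated by Y (it gives the row player strictly more in every row), so the column player never plays it.
Z is strictly dominated by X (it gives the row player strictly more in every row), so the column player never plays it.
On the remaining 2×2 (U, D vs X, Y):
Let the row player play U with probability p. Expected payoff against X: (-2)p + 5(1−p) = −7p + 5; against Y: 5p + (-1)(1−p) = 6p − 1.
Setting these equal: −7p + 5 = 6p − 1 ⇒ −13p = -6 ⇒ p = 6/13, and the value is (-7)·(6/13) + 5 = 23/13.
For the column player: with q = P(X), equating U's and D's payoffs gives −7q + 5 = 6q − 1 ⇒ q = 6/13.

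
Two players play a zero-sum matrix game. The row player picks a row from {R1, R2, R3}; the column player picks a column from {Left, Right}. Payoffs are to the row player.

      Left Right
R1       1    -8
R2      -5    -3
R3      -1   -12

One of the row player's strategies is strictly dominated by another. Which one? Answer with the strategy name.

R1 gives a strictly higher payoff than R3 against every column: 1 > -1, -8 > -12.
So R3 is strictly dominated and the row player never plays it.

R3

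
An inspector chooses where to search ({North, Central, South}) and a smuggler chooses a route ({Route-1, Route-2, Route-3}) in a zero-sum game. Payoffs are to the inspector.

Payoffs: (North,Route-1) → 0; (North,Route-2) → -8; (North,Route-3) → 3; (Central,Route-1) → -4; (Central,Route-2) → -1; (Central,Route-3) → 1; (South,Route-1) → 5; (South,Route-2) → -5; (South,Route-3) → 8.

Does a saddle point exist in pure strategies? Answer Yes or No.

Row minima: North → -8, Central → -4, South → -5; maximin = -4.
Column maxima: Route-1 → 5, Route-2 → -1, Route-3 → 8; minimax = -1.
-4 ≠ -1, so no pure-strategy equilibrium exists.

No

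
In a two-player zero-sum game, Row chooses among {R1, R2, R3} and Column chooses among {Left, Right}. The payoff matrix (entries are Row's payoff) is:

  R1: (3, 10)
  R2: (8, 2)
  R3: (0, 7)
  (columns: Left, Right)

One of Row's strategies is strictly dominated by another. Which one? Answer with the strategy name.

R3

R1 gives a strictly higher payoff than R3 against every column: 3 > 0, 10 > 7.
So R3 is strictly dominated and Row never plays it.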